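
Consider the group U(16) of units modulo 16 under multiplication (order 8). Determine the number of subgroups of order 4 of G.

3

|G| = 8 and 4 | 8, so subgroups of order 4 are possible by Lagrange.
The subgroups of order 4 are: {1, 3, 9, 11}; {1, 5, 9, 13}; {1, 7, 9, 15}.
So G has 3 subgroups of order 4.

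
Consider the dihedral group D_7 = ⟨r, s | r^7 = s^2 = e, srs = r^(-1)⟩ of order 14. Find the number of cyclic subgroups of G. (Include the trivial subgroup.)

Each element a generates a cyclic subgroup ⟨a⟩; distinct elements may generate the same one (a cyclic group of order d has φ(d) generators).
Cyclic subgroups by order — order 1: 1; order 2: 7; order 7: 1.
Total: 9.

9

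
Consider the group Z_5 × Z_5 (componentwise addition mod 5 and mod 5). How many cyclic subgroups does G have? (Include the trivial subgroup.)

A cyclic subgroup of order d is generated by each of its φ(d) elements of order d, so the cyclic subgroups of order d number (#elements of order d)/φ(d).
Cyclic subgroups by order — order 1: 1; order 5: 6.
Total: 7.

7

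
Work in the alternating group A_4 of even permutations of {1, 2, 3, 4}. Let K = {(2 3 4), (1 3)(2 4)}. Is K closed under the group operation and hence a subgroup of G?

The identity e ∉ K, so K is not a subgroup.

No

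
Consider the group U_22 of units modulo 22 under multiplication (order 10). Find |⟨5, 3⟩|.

|⟨5⟩| = 5 and |⟨3⟩| = 5, so |H| is a multiple of lcm(5, 5) = 5 and divides |G| = 10.
Closing under the operation: H = {1, 3, 5, 9, 15}, so |H| = 5.

5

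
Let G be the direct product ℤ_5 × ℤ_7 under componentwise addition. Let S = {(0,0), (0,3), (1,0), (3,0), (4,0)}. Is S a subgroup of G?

(0,3) ∈ S but its inverse (0,4) ∉ S, so S is not a subgroup.

No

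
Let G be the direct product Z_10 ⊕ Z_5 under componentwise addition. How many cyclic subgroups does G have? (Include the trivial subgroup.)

14

Group the elements of G by the cyclic subgroup they generate; each cyclic subgroup of order d accounts for φ(d) elements.
Cyclic subgroups by order — order 1: 1; order 2: 1; order 5: 6; order 10: 6.
Total: 14.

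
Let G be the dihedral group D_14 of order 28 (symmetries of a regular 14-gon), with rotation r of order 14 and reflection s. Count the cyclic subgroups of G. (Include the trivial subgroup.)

Group the elements of G by the cyclic subgroup they generate; each cyclic subgroup of order d accounts for φ(d) elements.
Cyclic subgroups by order — order 1: 1; order 2: 15; order 7: 1; order 14: 1.
Total: 18.

18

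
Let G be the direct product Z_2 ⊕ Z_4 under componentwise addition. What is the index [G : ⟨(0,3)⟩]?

2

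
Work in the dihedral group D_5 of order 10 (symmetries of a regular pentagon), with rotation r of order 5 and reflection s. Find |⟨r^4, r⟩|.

5

|⟨r^4⟩| = 5 and |⟨r⟩| = 5, so |H| is a multiple of lcm(5, 5) = 5 and divides |G| = 10.
Closing under the operation: H = {e, r, r^2, r^3, r^4}, so |H| = 5.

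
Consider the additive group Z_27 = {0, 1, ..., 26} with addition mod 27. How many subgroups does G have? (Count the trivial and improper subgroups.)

Subgroups of the cyclic group Z_27 correspond bijectively to divisors of 27.
Divisors of 27: 1, 3, 9, 27.
So Z_27 has 4 subgroups.

4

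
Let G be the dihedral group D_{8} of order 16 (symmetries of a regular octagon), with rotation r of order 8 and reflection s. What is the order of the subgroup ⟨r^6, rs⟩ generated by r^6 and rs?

8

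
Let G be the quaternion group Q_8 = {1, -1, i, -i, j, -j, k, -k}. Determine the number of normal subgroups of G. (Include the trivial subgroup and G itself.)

6

G has 6 subgroups. Checking conjugation-invariance by order — order 1: 1/1 normal; order 2: 1/1 normal; order 4: 3/3 normal; order 8: 1/1 normal.
Total normal subgroups: 6.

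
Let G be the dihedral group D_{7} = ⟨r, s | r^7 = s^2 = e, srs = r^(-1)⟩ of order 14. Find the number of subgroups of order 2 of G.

|G| = 14 and 2 | 14, so subgroups of order 2 are possible by Lagrange.
The subgroups of order 2 are: {e, r^2s}; {e, r^3s}; {e, r^4s}; {e, r^5s}; … (7 in all).
So G has 7 subgroups of order 2.

7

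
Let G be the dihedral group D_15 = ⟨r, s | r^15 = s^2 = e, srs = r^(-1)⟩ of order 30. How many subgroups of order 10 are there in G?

|G| = 30 and 10 | 30, so subgroups of order 10 are possible by Lagrange.
The subgroups of order 10 are: {e, r^3, r^6, r^9, r^12, rs, r^4s, r^7s, r^10s, r^13s}; {e, r^3, r^6, r^9, r^12, r^2s, r^5s, r^8s, r^11s, r^14s}; {e, r^3, r^6, r^9, r^12, s, r^3s, r^6s, r^9s, r^12s}.
So G has 3 subgroups of order 10.

3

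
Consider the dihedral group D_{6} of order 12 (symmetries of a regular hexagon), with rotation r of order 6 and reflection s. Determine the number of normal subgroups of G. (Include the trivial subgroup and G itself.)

7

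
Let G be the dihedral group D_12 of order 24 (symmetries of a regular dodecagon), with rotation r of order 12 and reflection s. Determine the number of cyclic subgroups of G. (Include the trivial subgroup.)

Group the elements of G by the cyclic subgroup they generate; each cyclic subgroup of order d accounts for φ(d) elements.
Cyclic subgroups by order — order 1: 1; order 2: 13; order 3: 1; order 4: 1; order 6: 1; order 12: 1.
Total: 18.

18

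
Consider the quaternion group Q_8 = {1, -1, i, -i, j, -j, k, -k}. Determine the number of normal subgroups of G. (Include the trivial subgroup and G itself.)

G has 6 subgroups. Checking conjugation-invariance by order — order 1: 1/1 normal; order 2: 1/1 normal; order 4: 3/3 normal; order 8: 1/1 normal.
Total normal subgroups: 6.

6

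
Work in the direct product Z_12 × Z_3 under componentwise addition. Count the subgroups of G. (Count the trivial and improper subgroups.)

18

|G| = 36, so by Lagrange every subgroup order divides 36. Divisors: 1, 2, 3, 4, 6, 9, 12, 18, 36.
Subgroups by order — order 1: 1; order 2: 1; order 3: 4; order 4: 1; order 6: 4; order 9: 1; order 12: 4; order 18: 1; order 36: 1.
Total: 1 + 1 + 4 + 1 + 4 + 1 + 4 + 1 + 1 = 18.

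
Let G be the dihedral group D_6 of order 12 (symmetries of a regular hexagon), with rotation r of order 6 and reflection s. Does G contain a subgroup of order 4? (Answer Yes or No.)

Yes

4 | 12. A subgroup of order 4 is {e, r^3, r^2s, r^5s}.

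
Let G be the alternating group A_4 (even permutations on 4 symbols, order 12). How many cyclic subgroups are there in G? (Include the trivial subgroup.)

8

A cyclic subgroup of order d is generated by each of its φ(d) elements of order d, so the cyclic subgroups of order d number (#elements of order d)/φ(d).
Cyclic subgroups by order — order 1: 1; order 2: 3; order 3: 4.
Total: 8.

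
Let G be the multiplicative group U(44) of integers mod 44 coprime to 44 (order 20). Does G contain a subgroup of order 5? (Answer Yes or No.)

Yes

5 | 20. A subgroup of order 5 is {1, 5, 9, 25, 37}.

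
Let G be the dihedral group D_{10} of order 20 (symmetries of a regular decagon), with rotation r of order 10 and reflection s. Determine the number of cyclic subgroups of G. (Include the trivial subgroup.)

Group the elements of G by the cyclic subgroup they generate; each cyclic subgroup of order d accounts for φ(d) elements.
Cyclic subgroups by order — order 1: 1; order 2: 11; order 5: 1; order 10: 1.
Total: 14.

14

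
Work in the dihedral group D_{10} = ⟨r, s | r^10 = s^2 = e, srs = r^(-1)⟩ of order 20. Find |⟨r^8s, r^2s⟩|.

|⟨r^8s⟩| = 2 and |⟨r^2s⟩| = 2, so |H| is a multiple of lcm(2, 2) = 2 and divides |G| = 20.
Closing under the operation: H = {e, r^2, r^4, r^6, r^8, s, r^2s, r^4s, r^6s, r^8s}, so |H| = 10.

10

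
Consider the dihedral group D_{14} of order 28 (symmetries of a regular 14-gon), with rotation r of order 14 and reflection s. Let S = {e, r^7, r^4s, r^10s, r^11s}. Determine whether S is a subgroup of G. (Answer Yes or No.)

|S| = 5 does not divide |G| = 28, so by Lagrange S is not a subgroup.

No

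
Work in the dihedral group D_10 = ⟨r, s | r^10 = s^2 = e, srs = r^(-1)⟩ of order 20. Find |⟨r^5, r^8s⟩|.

4

|⟨r^5⟩| = 2 and |⟨r^8s⟩| = 2, so |H| is a multiple of lcm(2, 2) = 2 and divides |G| = 20.
Closing under the operation: H = {e, r^5, r^3s, r^8s}, so |H| = 4.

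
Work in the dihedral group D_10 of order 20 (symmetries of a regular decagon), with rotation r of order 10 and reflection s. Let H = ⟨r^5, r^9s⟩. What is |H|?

4

|⟨r^5⟩| = 2 and |⟨r^9s⟩| = 2, so |H| is a multiple of lcm(2, 2) = 2 and divides |G| = 20.
Closing under the operation: H = {e, r^5, r^4s, r^9s}, so |H| = 4.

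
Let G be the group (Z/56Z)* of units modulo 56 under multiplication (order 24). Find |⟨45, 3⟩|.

12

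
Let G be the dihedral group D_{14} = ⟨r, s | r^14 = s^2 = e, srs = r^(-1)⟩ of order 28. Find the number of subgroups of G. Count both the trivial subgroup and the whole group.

28

|G| = 28, so by Lagrange every subgroup order divides 28. Divisors: 1, 2, 4, 7, 14, 28.
Subgroups by order — order 1: 1; order 2: 15; order 4: 7; order 7: 1; order 14: 3; order 28: 1.
Total: 1 + 15 + 7 + 1 + 3 + 1 = 28.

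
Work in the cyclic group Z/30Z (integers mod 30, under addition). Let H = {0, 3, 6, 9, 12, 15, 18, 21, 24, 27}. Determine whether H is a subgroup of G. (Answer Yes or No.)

Yes

|H| = 10 divides |G| = 30, consistent with Lagrange.
H contains the identity, every element's inverse is in H, and H is closed under +: it is a subgroup.
In fact H = ⟨3⟩.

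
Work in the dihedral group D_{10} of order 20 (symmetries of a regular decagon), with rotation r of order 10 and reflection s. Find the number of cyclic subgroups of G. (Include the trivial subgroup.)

Group the elements of G by the cyclic subgroup they generate; each cyclic subgroup of order d accounts for φ(d) elements.
Cyclic subgroups by order — order 1: 1; order 2: 11; order 5: 1; order 10: 1.
Total: 14.

14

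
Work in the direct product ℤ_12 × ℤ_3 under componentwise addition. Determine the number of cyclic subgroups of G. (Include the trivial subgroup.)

15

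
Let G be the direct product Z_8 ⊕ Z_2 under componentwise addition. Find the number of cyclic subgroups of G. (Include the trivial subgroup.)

8

A cyclic subgroup of order d is generated by each of its φ(d) elements of order d, so the cyclic subgroups of order d number (#elements of order d)/φ(d).
Cyclic subgroups by order — order 1: 1; order 2: 3; order 4: 2; order 8: 2.
Total: 8.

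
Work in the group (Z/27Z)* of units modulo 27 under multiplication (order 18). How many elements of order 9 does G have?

The elements of order 9 are: 4, 7, 13, 16, 22, 25.
That's 6.

6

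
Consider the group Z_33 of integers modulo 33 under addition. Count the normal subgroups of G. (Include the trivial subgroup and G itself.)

4

G is abelian, so every subgroup is normal.
G has 4 subgroups in total, hence 4 normal subgroups.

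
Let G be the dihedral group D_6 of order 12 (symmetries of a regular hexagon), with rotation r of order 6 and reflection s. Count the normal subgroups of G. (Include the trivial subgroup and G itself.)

7

G has 16 subgroups. Checking conjugation-invariance by order — order 1: 1/1 normal; order 2: 1/7 normal; order 3: 1/1 normal; order 4: 0/3 normal; order 6: 3/3 normal; order 12: 1/1 normal.
Total normal subgroups: 7.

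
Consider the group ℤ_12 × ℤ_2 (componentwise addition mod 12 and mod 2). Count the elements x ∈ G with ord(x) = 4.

4

An element (a,b) has order lcm(ord(a), ord(b)); count pairs with lcm equal to 4.
Enumerating gives 4 such elements.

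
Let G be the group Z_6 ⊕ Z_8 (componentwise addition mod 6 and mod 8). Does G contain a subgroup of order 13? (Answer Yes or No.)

No

13 does not divide |G| = 48, so by Lagrange no subgroup of order 13 exists.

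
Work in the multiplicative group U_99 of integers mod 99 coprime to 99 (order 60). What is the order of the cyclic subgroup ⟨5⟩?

30

Compute successive powers of 5 mod 99: 5, 25, 26, 31, 56, 82, 14, 70, …; 5^30 ≡ 1 (mod 99).
So |⟨5⟩| = 30.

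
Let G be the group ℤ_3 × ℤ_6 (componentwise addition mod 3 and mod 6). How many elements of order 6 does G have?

8

An element (a,b) has order lcm(ord(a), ord(b)); count pairs with lcm equal to 6.
Enumerating gives 8 such elements.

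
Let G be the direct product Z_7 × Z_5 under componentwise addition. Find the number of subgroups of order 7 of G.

|G| = 35 and 7 | 35, so subgroups of order 7 are possible by Lagrange.
The subgroups of order 7 are: {(0,0), (1,0), (2,0), (3,0), (4,0), (5,0), (6,0)}.
So G has 1 subgroup of order 7.

1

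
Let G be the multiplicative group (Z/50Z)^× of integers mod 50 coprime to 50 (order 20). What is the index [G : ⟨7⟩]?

|⟨7⟩| = 4 and |G| = 20.
By Lagrange, [G : H] = |G|/|H| = 20/4 = 5.

5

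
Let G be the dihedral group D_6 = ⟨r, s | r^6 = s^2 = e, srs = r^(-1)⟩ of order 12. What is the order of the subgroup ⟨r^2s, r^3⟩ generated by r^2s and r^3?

4

|⟨r^2s⟩| = 2 and |⟨r^3⟩| = 2, so |H| is a multiple of lcm(2, 2) = 2 and divides |G| = 12.
Closing under the operation: H = {e, r^3, r^2s, r^5s}, so |H| = 4.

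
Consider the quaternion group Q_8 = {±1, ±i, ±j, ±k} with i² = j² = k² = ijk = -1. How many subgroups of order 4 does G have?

3

|G| = 8 and 4 | 8, so subgroups of order 4 are possible by Lagrange.
The subgroups of order 4 are: {1, -1, i, -i}; {1, -1, j, -j}; {1, -1, k, -k}.
So G has 3 subgroups of order 4.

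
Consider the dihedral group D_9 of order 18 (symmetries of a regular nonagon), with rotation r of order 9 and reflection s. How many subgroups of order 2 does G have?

|G| = 18 and 2 | 18, so subgroups of order 2 are possible by Lagrange.
The subgroups of order 2 are: {e, r^2s}; {e, r^3s}; {e, r^4s}; {e, r^5s}; … (9 in all).
So G has 9 subgroups of order 2.

9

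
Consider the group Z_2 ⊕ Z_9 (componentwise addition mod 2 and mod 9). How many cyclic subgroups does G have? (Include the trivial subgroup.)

6

Each element a generates a cyclic subgroup ⟨a⟩; distinct elements may generate the same one (a cyclic group of order d has φ(d) generators).
Cyclic subgroups by order — order 1: 1; order 2: 1; order 3: 1; order 6: 1; order 9: 1; order 18: 1.
Total: 6.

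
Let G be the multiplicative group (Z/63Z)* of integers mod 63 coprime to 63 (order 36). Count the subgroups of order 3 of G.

4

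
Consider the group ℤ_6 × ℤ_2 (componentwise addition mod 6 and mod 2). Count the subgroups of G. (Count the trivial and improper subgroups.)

10

|G| = 12, so by Lagrange every subgroup order divides 12. Divisors: 1, 2, 3, 4, 6, 12.
Subgroups by order — order 1: 1; order 2: 3; order 3: 1; order 4: 1; order 6: 3; order 12: 1.
Total: 1 + 3 + 1 + 1 + 3 + 1 = 10.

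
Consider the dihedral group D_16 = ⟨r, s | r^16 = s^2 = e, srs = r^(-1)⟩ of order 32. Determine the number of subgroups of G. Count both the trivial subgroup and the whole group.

36

|G| = 32, so by Lagrange every subgroup order divides 32. Divisors: 1, 2, 4, 8, 16, 32.
Subgroups by order — order 1: 1; order 2: 17; order 4: 9; order 8: 5; order 16: 3; order 32: 1.
Total: 1 + 17 + 9 + 5 + 3 + 1 = 36.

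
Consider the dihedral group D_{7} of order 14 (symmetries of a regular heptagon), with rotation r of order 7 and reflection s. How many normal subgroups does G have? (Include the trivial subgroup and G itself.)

G has 10 subgroups. Checking conjugation-invariance by order — order 1: 1/1 normal; order 2: 0/7 normal; order 7: 1/1 normal; order 14: 1/1 normal.
Total normal subgroups: 3.

3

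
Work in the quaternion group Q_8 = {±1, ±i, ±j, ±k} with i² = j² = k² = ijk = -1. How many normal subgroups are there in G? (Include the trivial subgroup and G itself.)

6

G has 6 subgroups. Checking conjugation-invariance by order — order 1: 1/1 normal; order 2: 1/1 normal; order 4: 3/3 normal; order 8: 1/1 normal.
Total normal subgroups: 6.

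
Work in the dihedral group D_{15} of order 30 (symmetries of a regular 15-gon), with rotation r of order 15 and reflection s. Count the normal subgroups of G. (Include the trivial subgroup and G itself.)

G has 28 subgroups. Checking conjugation-invariance by order — order 1: 1/1 normal; order 2: 0/15 normal; order 3: 1/1 normal; order 5: 1/1 normal; order 6: 0/5 normal; order 10: 0/3 normal; order 15: 1/1 normal; order 30: 1/1 normal.
Total normal subgroups: 5.

5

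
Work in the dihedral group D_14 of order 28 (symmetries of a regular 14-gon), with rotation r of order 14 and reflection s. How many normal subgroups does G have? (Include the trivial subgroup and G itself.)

7

G has 28 subgroups. Checking conjugation-invariance by order — order 1: 1/1 normal; order 2: 1/15 normal; order 4: 0/7 normal; order 7: 1/1 normal; order 14: 3/3 normal; order 28: 1/1 normal.
Total normal subgroups: 7.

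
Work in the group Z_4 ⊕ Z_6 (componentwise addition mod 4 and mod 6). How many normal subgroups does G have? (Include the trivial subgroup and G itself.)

G is abelian, so every subgroup is normal.
G has 16 subgroups in total, hence 16 normal subgroups.

16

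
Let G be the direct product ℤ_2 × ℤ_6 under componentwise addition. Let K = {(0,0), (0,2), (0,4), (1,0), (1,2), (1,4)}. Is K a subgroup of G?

|K| = 6 divides |G| = 12, consistent with Lagrange.
K contains the identity, every element's inverse is in K, and K is closed under +: it is a subgroup.
In fact K = ⟨(1,2)⟩.

Yes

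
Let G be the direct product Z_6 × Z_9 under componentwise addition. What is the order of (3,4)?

18

The order of (3,4) in Z_6 × Z_9 is lcm(ord(3) in Z_6, ord(4) in Z_9).
ord(3) = 2 and ord(4) = 9, so |⟨(3,4)⟩| = lcm(2, 9) = 18.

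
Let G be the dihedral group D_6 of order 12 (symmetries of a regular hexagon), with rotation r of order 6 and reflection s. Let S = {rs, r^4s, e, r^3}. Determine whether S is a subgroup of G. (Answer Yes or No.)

|S| = 4 divides |G| = 12, consistent with Lagrange.
S contains the identity, every element's inverse is in S, and S is closed under ·: it is a subgroup.

Yes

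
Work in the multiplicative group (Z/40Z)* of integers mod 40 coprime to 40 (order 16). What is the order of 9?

2

Compute successive powers of 9 mod 40: 9, 1; 9^2 ≡ 1 (mod 40).
So |⟨9⟩| = 2.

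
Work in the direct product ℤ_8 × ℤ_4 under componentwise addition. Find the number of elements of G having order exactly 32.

An element (a,b) has order lcm(ord(a), ord(b)); count pairs with lcm equal to 32.
Enumerating gives 0 such elements.

0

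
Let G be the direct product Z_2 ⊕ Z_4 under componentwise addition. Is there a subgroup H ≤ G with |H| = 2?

Yes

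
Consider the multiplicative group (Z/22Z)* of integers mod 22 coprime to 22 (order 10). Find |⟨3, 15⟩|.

5

|⟨3⟩| = 5 and |⟨15⟩| = 5, so |H| is a multiple of lcm(5, 5) = 5 and divides |G| = 10.
Closing under the operation: H = {1, 3, 5, 9, 15}, so |H| = 5.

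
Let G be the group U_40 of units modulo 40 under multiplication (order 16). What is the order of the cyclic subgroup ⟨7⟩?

Compute successive powers of 7 mod 40: 7, 9, 23, 1; 7^4 ≡ 1 (mod 40).
So |⟨7⟩| = 4.

4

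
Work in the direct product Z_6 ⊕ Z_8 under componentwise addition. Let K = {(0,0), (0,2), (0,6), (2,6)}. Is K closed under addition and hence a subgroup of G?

No

(2,6) ∈ K but its inverse (4,2) ∉ K, so K is not a subgroup.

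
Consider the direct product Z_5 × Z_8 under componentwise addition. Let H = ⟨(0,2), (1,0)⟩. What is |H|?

20

|⟨(0,2)⟩| = 4 and |⟨(1,0)⟩| = 5, so |H| is a multiple of lcm(4, 5) = 20 and divides |G| = 40.
Closing under the operation: H = {(0,0), (0,2), (0,4), (0,6), (1,0), (1,2), (1,4), (1,6), (2,0), (2,2), (2,4), (2,6), (3,0), (3,2), (3,4), (3,6), (4,0), (4,2), (4,4), (4,6)}, so |H| = 20.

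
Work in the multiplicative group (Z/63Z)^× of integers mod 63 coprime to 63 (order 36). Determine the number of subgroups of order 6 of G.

12

|G| = 36 and 6 | 36, so subgroups of order 6 are possible by Lagrange.
The subgroups of order 6 are: {1, 10, 19, 37, 46, 55}; {1, 8, 11, 23, 25, 58}; {1, 13, 22, 34, 43, 55}; {1, 2, 4, 8, 16, 32}; … (12 in all).
So G has 12 subgroups of order 6.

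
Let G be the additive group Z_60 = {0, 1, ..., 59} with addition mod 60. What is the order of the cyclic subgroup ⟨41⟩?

In Z_60, the order of an element a is n/gcd(a, n).
gcd(41, 60) = 1, so |⟨41⟩| = 60/1 = 60.

60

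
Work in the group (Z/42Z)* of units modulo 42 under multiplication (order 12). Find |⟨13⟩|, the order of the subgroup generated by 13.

2

Compute successive powers of 13 mod 42: 13, 1; 13^2 ≡ 1 (mod 42).
So |⟨13⟩| = 2.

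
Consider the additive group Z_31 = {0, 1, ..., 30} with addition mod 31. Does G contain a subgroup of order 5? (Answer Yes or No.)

5 does not divide |G| = 31, so by Lagrange no subgroup of order 5 exists.

No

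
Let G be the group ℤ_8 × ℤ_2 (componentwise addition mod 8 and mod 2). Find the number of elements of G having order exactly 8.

An element (a,b) has order lcm(ord(a), ord(b)); count pairs with lcm equal to 8.
Enumerating gives 8 such elements.

8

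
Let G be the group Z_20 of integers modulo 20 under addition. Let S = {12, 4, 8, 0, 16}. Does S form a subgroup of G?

Yes

|S| = 5 divides |G| = 20, consistent with Lagrange.
S contains the identity, every element's inverse is in S, and S is closed under +: it is a subgroup.
In fact S = ⟨16⟩.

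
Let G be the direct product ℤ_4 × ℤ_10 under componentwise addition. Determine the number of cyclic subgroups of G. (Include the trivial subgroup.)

12

A cyclic subgroup of order d is generated by each of its φ(d) elements of order d, so the cyclic subgroups of order d number (#elements of order d)/φ(d).
Cyclic subgroups by order — order 1: 1; order 2: 3; order 4: 2; order 5: 1; order 10: 3; order 20: 2.
Total: 12.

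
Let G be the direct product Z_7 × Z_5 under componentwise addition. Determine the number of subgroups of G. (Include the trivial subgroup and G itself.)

|G| = 35, so by Lagrange every subgroup order divides 35. Divisors: 1, 5, 7, 35.
Subgroups by order — order 1: 1; order 5: 1; order 7: 1; order 35: 1.
Total: 1 + 1 + 1 + 1 = 4.

4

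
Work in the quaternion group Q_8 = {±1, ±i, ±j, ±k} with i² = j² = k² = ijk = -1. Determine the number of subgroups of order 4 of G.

3

|G| = 8 and 4 | 8, so subgroups of order 4 are possible by Lagrange.
The subgroups of order 4 are: {1, -1, i, -i}; {1, -1, j, -j}; {1, -1, k, -k}.
So G has 3 subgroups of order 4.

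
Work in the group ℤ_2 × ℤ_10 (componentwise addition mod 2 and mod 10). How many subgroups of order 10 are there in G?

3

|G| = 20 and 10 | 20, so subgroups of order 10 are possible by Lagrange.
The subgroups of order 10 are: {(0,0), (0,1), (0,2), (0,3), (0,4), (0,5), (0,6), (0,7), (0,8), (0,9)}; {(0,0), (0,2), (0,4), (0,6), (0,8), (1,0), (1,2), (1,4), (1,6), (1,8)}; {(0,0), (0,2), (0,4), (0,6), (0,8), (1,1), (1,3), (1,5), (1,7), (1,9)}.
So G has 3 subgroups of order 10.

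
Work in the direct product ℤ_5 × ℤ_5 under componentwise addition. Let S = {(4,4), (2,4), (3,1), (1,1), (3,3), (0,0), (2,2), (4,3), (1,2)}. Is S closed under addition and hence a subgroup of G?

No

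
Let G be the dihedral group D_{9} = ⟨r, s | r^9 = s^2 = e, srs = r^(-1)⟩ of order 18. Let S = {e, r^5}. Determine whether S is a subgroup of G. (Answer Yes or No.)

No

r^5 ∈ S but its inverse r^4 ∉ S, so S is not a subgroup.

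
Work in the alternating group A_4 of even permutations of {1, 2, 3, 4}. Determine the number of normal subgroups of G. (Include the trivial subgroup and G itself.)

3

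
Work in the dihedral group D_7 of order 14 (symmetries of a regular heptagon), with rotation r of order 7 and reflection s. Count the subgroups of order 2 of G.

7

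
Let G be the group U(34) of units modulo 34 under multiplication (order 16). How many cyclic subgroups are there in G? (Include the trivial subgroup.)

5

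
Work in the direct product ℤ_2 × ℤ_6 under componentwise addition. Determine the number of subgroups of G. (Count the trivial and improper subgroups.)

10

|G| = 12, so by Lagrange every subgroup order divides 12. Divisors: 1, 2, 3, 4, 6, 12.
Subgroups by order — order 1: 1; order 2: 3; order 3: 1; order 4: 1; order 6: 3; order 12: 1.
Total: 1 + 3 + 1 + 1 + 3 + 1 = 10.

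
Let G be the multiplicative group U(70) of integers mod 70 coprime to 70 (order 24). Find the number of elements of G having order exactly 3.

2

The elements of order 3 are: 11, 51.
That's 2.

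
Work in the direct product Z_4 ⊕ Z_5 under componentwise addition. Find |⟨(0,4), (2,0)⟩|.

10

|⟨(0,4)⟩| = 5 and |⟨(2,0)⟩| = 2, so |H| is a multiple of lcm(5, 2) = 10 and divides |G| = 20.
Closing under the operation: H = {(0,0), (0,1), (0,2), (0,3), (0,4), (2,0), (2,1), (2,2), (2,3), (2,4)}, so |H| = 10.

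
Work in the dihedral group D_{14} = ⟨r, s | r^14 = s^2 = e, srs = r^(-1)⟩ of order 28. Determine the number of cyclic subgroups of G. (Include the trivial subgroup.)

Each element a generates a cyclic subgroup ⟨a⟩; distinct elements may generate the same one (a cyclic group of order d has φ(d) generators).
Cyclic subgroups by order — order 1: 1; order 2: 15; order 7: 1; order 14: 1.
Total: 18.

18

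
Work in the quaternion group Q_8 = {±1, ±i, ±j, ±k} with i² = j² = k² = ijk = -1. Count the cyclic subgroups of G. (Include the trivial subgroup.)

Group the elements of G by the cyclic subgroup they generate; each cyclic subgroup of order d accounts for φ(d) elements.
Cyclic subgroups by order — order 1: 1; order 2: 1; order 4: 3.
Total: 5.

5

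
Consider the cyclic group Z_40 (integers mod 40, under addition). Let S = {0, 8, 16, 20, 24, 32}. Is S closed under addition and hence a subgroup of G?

No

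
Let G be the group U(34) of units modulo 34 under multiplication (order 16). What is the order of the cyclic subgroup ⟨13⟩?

4

Compute successive powers of 13 mod 34: 13, 33, 21, 1; 13^4 ≡ 1 (mod 34).
So |⟨13⟩| = 4.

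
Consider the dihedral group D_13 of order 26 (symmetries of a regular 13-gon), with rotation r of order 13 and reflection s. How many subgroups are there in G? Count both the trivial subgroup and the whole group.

16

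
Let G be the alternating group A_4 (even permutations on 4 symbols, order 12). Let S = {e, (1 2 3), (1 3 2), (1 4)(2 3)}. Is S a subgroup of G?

No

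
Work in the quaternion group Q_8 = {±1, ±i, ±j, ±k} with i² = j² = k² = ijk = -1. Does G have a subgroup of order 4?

Yes

4 | 8. A subgroup of order 4 is {1, -1, i, -i}.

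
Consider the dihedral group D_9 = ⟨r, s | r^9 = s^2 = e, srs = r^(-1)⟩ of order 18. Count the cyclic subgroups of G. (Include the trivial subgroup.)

12

A cyclic subgroup of order d is generated by each of its φ(d) elements of order d, so the cyclic subgroups of order d number (#elements of order d)/φ(d).
Cyclic subgroups by order — order 1: 1; order 2: 9; order 3: 1; order 9: 1.
Total: 12.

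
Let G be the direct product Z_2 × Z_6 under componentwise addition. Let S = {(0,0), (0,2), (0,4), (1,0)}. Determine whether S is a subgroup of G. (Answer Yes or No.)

Closure fails: (0,2) + (1,0) = (1,2) ∉ S. So S is not a subgroup.

No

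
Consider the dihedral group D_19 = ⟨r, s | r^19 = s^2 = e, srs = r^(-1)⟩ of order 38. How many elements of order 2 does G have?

19

Enumerating element orders in G gives 19 elements of order 2.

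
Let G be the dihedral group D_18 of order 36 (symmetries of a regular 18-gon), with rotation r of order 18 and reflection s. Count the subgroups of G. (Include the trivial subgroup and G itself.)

|G| = 36, so by Lagrange every subgroup order divides 36. Divisors: 1, 2, 3, 4, 6, 9, 12, 18, 36.
Subgroups by order — order 1: 1; order 2: 19; order 3: 1; order 4: 9; order 6: 7; order 9: 1; order 12: 3; order 18: 3; order 36: 1.
Total: 1 + 19 + 1 + 9 + 7 + 1 + 3 + 3 + 1 = 45.

45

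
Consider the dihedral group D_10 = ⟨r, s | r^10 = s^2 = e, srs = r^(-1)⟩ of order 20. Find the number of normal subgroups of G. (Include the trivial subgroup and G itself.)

7

G has 22 subgroups. Checking conjugation-invariance by order — order 1: 1/1 normal; order 2: 1/11 normal; order 4: 0/5 normal; order 5: 1/1 normal; order 10: 3/3 normal; order 20: 1/1 normal.
Total normal subgroups: 7.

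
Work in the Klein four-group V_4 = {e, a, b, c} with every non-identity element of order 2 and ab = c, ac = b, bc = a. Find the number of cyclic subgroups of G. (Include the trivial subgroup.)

4

Group the elements of G by the cyclic subgroup they generate; each cyclic subgroup of order d accounts for φ(d) elements.
Cyclic subgroups by order — order 1: 1; order 2: 3.
Total: 4.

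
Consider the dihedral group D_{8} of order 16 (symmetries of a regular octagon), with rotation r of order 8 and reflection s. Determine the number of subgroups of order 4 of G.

|G| = 16 and 4 | 16, so subgroups of order 4 are possible by Lagrange.
The subgroups of order 4 are: {e, r^2, r^4, r^6}; {e, r^4, r^2s, r^6s}; {e, r^4, r^3s, r^7s}; {e, r^4, s, r^4s}; … (5 in all).
So G has 5 subgroups of order 4.

5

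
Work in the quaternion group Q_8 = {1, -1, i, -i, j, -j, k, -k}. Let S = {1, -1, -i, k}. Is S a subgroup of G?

No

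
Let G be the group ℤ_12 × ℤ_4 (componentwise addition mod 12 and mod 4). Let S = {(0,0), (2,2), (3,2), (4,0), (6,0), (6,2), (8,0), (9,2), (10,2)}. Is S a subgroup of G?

|S| = 9 does not divide |G| = 48, so by Lagrange S is not a subgroup.

No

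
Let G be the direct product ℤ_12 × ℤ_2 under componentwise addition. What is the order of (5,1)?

12

The order of (5,1) in Z_12 × Z_2 is lcm(ord(5) in Z_12, ord(1) in Z_2).
ord(5) = 12 and ord(1) = 2, so |⟨(5,1)⟩| = lcm(12, 2) = 12.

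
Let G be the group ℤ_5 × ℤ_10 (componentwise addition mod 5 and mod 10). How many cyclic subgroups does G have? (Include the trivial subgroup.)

14

Each element a generates a cyclic subgroup ⟨a⟩; distinct elements may generate the same one (a cyclic group of order d has φ(d) generators).
Cyclic subgroups by order — order 1: 1; order 2: 1; order 5: 6; order 10: 6.
Total: 14.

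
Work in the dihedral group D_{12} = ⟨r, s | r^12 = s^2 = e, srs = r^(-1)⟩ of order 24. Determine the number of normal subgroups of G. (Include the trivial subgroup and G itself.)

9

G has 34 subgroups. Checking conjugation-invariance by order — order 1: 1/1 normal; order 2: 1/13 normal; order 3: 1/1 normal; order 4: 1/7 normal; order 6: 1/5 normal; order 8: 0/3 normal; order 12: 3/3 normal; order 24: 1/1 normal.
Total normal subgroups: 9.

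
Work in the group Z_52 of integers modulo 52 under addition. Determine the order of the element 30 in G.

26

In Z_52, the order of an element a is n/gcd(a, n).
gcd(30, 52) = 2, so |⟨30⟩| = 52/2 = 26.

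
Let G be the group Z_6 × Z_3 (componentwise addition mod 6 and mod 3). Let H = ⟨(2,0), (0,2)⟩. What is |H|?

|⟨(2,0)⟩| = 3 and |⟨(0,2)⟩| = 3, so |H| is a multiple of lcm(3, 3) = 3 and divides |G| = 18.
Closing under the operation: H = {(0,0), (0,1), (0,2), (2,0), (2,1), (2,2), (4,0), (4,1), (4,2)}, so |H| = 9.

9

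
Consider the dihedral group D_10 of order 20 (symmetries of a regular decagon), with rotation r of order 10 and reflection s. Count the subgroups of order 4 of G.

|G| = 20 and 4 | 20, so subgroups of order 4 are possible by Lagrange.
The subgroups of order 4 are: {e, r^5, r^2s, r^7s}; {e, r^5, r^3s, r^8s}; {e, r^5, r^4s, r^9s}; {e, r^5, s, r^5s}; … (5 in all).
So G has 5 subgroups of order 4.

5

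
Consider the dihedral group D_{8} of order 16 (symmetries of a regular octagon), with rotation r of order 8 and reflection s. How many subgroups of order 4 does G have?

5

|G| = 16 and 4 | 16, so subgroups of order 4 are possible by Lagrange.
The subgroups of order 4 are: {e, r^2, r^4, r^6}; {e, r^4, r^2s, r^6s}; {e, r^4, r^3s, r^7s}; {e, r^4, s, r^4s}; … (5 in all).
So G has 5 subgroups of order 4.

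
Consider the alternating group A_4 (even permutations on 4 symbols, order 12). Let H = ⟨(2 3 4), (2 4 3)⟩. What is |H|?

3

|⟨(2 3 4)⟩| = 3 and |⟨(2 4 3)⟩| = 3, so |H| is a multiple of lcm(3, 3) = 3 and divides |G| = 12.
Closing under the operation: H = {e, (2 3 4), (2 4 3)}, so |H| = 3.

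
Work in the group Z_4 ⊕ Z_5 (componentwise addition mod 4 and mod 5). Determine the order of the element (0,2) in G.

5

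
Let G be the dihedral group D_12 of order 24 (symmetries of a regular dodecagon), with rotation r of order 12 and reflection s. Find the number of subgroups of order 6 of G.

5

|G| = 24 and 6 | 24, so subgroups of order 6 are possible by Lagrange.
The subgroups of order 6 are: {e, r^2, r^4, r^6, r^8, r^10}; {e, r^4, r^8, r^2s, r^6s, r^10s}; {e, r^4, r^8, r^3s, r^7s, r^11s}; {e, r^4, r^8, s, r^4s, r^8s}; … (5 in all).
So G has 5 subgroups of order 6.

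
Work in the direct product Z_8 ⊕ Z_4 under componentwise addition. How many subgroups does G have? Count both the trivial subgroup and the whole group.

22

|G| = 32, so by Lagrange every subgroup order divides 32. Divisors: 1, 2, 4, 8, 16, 32.
Subgroups by order — order 1: 1; order 2: 3; order 4: 7; order 8: 7; order 16: 3; order 32: 1.
Total: 1 + 3 + 7 + 7 + 3 + 1 = 22.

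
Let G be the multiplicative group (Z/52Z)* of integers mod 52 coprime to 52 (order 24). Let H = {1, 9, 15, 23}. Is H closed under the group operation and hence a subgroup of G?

9 ∈ H but its inverse 29 ∉ H, so H is not a subgroup.

No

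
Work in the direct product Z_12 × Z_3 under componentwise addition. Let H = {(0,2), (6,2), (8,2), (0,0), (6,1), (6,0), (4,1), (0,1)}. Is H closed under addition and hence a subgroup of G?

|H| = 8 does not divide |G| = 36, so by Lagrange H is not a subgroup.

No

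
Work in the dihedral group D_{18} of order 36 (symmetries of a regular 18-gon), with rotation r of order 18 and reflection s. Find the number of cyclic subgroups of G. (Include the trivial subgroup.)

24

A cyclic subgroup of order d is generated by each of its φ(d) elements of order d, so the cyclic subgroups of order d number (#elements of order d)/φ(d).
Cyclic subgroups by order — order 1: 1; order 2: 19; order 3: 1; order 6: 1; order 9: 1; order 18: 1.
Total: 24.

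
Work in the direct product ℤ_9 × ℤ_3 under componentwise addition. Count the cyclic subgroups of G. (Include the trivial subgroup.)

Each element a generates a cyclic subgroup ⟨a⟩; distinct elements may generate the same one (a cyclic group of order d has φ(d) generators).
Cyclic subgroups by order — order 1: 1; order 3: 4; order 9: 3.
Total: 8.

8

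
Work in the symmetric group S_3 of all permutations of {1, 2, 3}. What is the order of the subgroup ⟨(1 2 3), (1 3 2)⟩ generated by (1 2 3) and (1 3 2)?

|⟨(1 2 3)⟩| = 3 and |⟨(1 3 2)⟩| = 3, so |H| is a multiple of lcm(3, 3) = 3 and divides |G| = 6.
Closing under the operation: H = {e, (1 2 3), (1 3 2)}, so |H| = 3.

3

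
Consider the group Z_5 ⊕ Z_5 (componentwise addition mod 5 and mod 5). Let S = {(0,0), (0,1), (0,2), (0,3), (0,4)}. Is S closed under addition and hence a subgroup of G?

|S| = 5 divides |G| = 25, consistent with Lagrange.
S contains the identity, every element's inverse is in S, and S is closed under +: it is a subgroup.
In fact S = ⟨(0,1)⟩.

Yes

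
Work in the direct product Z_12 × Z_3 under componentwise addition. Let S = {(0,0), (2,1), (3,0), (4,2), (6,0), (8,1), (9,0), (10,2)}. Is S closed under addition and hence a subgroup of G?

|S| = 8 does not divide |G| = 36, so by Lagrange S is not a subgroup.

No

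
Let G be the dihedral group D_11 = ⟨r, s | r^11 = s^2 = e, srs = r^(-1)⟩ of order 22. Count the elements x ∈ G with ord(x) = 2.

11

Enumerating element orders in G gives 11 elements of order 2.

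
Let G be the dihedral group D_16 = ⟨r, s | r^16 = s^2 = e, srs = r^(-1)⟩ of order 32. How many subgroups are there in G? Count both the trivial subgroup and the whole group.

|G| = 32, so by Lagrange every subgroup order divides 32. Divisors: 1, 2, 4, 8, 16, 32.
Subgroups by order — order 1: 1; order 2: 17; order 4: 9; order 8: 5; order 16: 3; order 32: 1.
Total: 1 + 17 + 9 + 5 + 3 + 1 = 36.

36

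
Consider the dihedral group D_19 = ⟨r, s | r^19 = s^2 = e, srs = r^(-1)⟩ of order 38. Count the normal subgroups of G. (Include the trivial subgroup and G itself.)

G has 22 subgroups. Checking conjugation-invariance by order — order 1: 1/1 normal; order 2: 0/19 normal; order 19: 1/1 normal; order 38: 1/1 normal.
Total normal subgroups: 3.

3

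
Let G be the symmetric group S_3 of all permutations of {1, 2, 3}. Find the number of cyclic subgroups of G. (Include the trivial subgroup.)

Group the elements of G by the cyclic subgroup they generate; each cyclic subgroup of order d accounts for φ(d) elements.
Cyclic subgroups by order — order 1: 1; order 2: 3; order 3: 1.
Total: 5.

5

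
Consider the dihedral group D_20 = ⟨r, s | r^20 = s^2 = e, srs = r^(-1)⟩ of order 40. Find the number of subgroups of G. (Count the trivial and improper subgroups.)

|G| = 40, so by Lagrange every subgroup order divides 40. Divisors: 1, 2, 4, 5, 8, 10, 20, 40.
Subgroups by order — order 1: 1; order 2: 21; order 4: 11; order 5: 1; order 8: 5; order 10: 5; order 20: 3; order 40: 1.
Total: 1 + 21 + 11 + 1 + 5 + 5 + 3 + 1 = 48.

48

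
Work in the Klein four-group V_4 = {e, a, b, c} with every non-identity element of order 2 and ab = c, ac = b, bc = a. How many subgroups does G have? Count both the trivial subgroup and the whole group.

5

|G| = 4, so by Lagrange every subgroup order divides 4. Divisors: 1, 2, 4.
Subgroups by order — order 1: 1; order 2: 3; order 4: 1.
Total: 1 + 3 + 1 = 5.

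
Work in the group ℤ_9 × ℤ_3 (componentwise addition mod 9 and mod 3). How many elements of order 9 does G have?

18

An element (a,b) has order lcm(ord(a), ord(b)); count pairs with lcm equal to 9.
Enumerating gives 18 such elements.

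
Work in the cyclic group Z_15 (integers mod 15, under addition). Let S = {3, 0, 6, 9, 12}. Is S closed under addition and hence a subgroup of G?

|S| = 5 divides |G| = 15, consistent with Lagrange.
S contains the identity, every element's inverse is in S, and S is closed under +: it is a subgroup.
In fact S = ⟨3⟩.

Yes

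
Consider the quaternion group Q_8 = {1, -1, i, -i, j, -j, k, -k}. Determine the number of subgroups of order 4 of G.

|G| = 8 and 4 | 8, so subgroups of order 4 are possible by Lagrange.
The subgroups of order 4 are: {1, -1, i, -i}; {1, -1, j, -j}; {1, -1, k, -k}.
So G has 3 subgroups of order 4.

3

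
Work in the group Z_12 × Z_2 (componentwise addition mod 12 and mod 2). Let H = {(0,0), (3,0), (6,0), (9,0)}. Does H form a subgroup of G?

|H| = 4 divides |G| = 24, consistent with Lagrange.
H contains the identity, every element's inverse is in H, and H is closed under +: it is a subgroup.
In fact H = ⟨(9,0)⟩.

Yes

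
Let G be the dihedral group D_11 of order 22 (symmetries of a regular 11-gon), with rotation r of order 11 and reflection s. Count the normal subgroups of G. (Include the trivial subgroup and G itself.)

G has 14 subgroups. Checking conjugation-invariance by order — order 1: 1/1 normal; order 2: 0/11 normal; order 11: 1/1 normal; order 22: 1/1 normal.
Total normal subgroups: 3.

3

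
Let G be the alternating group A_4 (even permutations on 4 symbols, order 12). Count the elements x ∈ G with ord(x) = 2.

The elements of order 2 are: (1 2)(3 4), (1 3)(2 4), (1 4)(2 3).
That's 3.

3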